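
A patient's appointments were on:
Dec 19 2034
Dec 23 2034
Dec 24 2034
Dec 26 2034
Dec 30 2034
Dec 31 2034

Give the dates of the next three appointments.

Jan 2 2035, Jan 6 2035, Jan 7 2035

Every event lands on a Tuesday or Saturday or Sunday (gaps cycle 4, 1, 2, 4, 1).
So the schedule is: every Tuesday, Saturday and Sunday.
Next Tuesday: Jan 2 2035.
The following Saturday is Jan 6 2035.
Next Sunday: Jan 7 2035.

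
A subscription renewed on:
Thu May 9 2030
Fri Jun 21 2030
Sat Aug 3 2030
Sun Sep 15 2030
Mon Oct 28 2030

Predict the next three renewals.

Tue Dec 10 2030, Wed Jan 22 2031, Thu Mar 6 2031

The spacing is 43, 43, 43, 43 days — always 43 days.
Mon Oct 28 2030 + 43 days = Tue Dec 10 2030.
Tue Dec 10 2030 + 43 days = Wed Jan 22 2031.
Wed Jan 22 2031 + 43 days = Thu Mar 6 2031.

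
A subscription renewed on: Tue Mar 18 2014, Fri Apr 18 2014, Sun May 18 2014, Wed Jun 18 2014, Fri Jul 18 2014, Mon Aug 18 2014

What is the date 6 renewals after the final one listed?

The day-of-month is always 18 (31, 30, 31, 30, 31 days between events).
So this recurs on the 18th of each month.
Next: September 2014 → Thu Sep 18 2014.
Next: October 2014 → Sat Oct 18 2014.
Next: November 2014 → Tue Nov 18 2014.
Next: December 2014 → Thu Dec 18 2014.
January 2015: Sun Jan 18 2015.
Next: February 2015 → Wed Feb 18 2015.

Wed Feb 18 2015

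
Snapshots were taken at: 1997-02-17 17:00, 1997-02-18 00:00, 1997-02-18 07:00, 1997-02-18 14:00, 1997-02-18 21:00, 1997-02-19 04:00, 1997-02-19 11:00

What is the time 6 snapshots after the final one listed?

Spacing: 7, 7, 7, 7, 7, 7 h — constant 7 h.
1997-02-19 11:00 + 7 h = 1997-02-19 18:00.
1997-02-19 18:00 + 7 h = 1997-02-20 01:00.
1997-02-20 01:00 + 7 h = 1997-02-20 08:00.
1997-02-20 08:00 + 7 h = 1997-02-20 15:00.
1997-02-20 15:00 + 7 h = 1997-02-20 22:00.
1997-02-20 22:00 + 7 h = 1997-02-21 05:00.

1997-02-21 05:00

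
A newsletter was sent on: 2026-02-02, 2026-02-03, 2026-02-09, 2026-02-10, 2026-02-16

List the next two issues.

Gaps: 1, 6, 1, 6 days — not constant, but cyclic with period 2.
The events fall on every Monday and Tuesday.
Next Tuesday: 2026-02-17.
Next Monday: 2026-02-23.

2026-02-17, 2026-02-23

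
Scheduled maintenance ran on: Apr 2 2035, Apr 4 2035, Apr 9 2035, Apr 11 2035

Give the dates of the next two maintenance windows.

Apr 16 2035, Apr 18 2035

Every event lands on a Monday or Wednesday (gaps cycle 2, 5, 2).
So the schedule is: every Monday and Wednesday.
The following Monday is Apr 16 2035.
The following Wednesday is Apr 18 2035.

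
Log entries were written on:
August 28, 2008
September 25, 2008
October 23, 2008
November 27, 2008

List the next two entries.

December 25, 2008; January 22, 2009

These are Thursdays at 28- or 35-day spacing (28, 28, 35).
The pattern: 4th Thursday of the month.
4th Thursday of December 2008: December 25, 2008.
4th Thursday of January 2009: January 22, 2009.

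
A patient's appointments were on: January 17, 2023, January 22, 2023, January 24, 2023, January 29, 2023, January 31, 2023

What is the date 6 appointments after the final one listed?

February 21, 2023

Every event lands on a Tuesday or Sunday (gaps cycle 5, 2, 5, 2).
So the schedule is: every Tuesday and Sunday.
The following Sunday is February 5, 2023.
Next Tuesday: February 7, 2023.
The following Sunday is February 12, 2023.
Next Tuesday: February 14, 2023.
The following Sunday is February 19, 2023.
Next Tuesday: February 21, 2023.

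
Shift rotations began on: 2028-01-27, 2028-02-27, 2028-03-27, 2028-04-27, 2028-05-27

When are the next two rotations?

Each date is the 27th; the gaps (31, 29, 31, 30) track the month lengths.
The rule is the 27th of each month.
June 2028: 2028-06-27.
July 2028: 2028-07-27.

2028-06-27, 2028-07-27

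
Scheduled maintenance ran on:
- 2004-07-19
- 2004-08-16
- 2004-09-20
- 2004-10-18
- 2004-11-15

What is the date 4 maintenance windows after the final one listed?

Gaps: 28, 35, 28, 28 days — a mix of 28 and 35. Every date is a Monday.
Each is the 3rd Monday of its month.
3rd Monday of December 2004: 2004-12-20.
3rd Monday of January 2005: 2005-01-17.
3rd Monday of February 2005: 2005-02-21.
3rd Monday of March 2005: 2005-03-21.

2005-03-21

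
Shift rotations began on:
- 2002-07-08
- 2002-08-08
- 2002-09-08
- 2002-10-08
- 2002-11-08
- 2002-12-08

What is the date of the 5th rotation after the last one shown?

2003-05-08

The day-of-month is always 8 (31, 31, 30, 31, 30 days between events).
So this recurs on the 8th of each month.
Next: January 2003 → 2003-01-08.
February 2003: 2003-02-08.
March 2003: 2003-03-08.
Next: April 2003 → 2003-04-08.
May 2003: 2003-05-08.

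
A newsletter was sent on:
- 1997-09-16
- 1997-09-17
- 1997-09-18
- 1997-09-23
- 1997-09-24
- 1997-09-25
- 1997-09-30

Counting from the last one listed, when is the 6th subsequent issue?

1997-10-14

Every event lands on a Tuesday or Wednesday or Thursday (gaps cycle 1, 1, 5, 1, 1, 5).
So the schedule is: every Tuesday, Wednesday and Thursday.
The following Wednesday is 1997-10-01.
Next Thursday: 1997-10-02.
Next Tuesday: 1997-10-07.
The following Wednesday is 1997-10-08.
The following Thursday is 1997-10-09.
The following Tuesday is 1997-10-14.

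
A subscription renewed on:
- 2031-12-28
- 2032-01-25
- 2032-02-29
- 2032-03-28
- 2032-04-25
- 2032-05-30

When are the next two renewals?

These are Sundays with 28, 35, 28, 28, 35-day gaps.
Each is the final Sunday of its month — 2032-02-29 is past the 28th, so '4th Sunday' doesn't fit.
Last Sunday of June 2032: 2032-06-27.
Last Sunday of July 2032: 2032-07-25.

2032-06-27, 2032-07-25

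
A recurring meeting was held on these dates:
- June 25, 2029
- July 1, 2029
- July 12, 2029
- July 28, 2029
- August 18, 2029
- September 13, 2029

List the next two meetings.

October 14, 2029; November 19, 2029

The spacing grows by 5 each time: 6, 11, 16, 21, 26 days.
Next gap: 31 days. September 13, 2029 + 31 days = October 14, 2029.
Next gap: 36 days. October 14, 2029 + 36 days = November 19, 2029.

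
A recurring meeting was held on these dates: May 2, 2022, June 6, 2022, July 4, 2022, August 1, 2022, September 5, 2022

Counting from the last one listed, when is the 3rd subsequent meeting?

All dates are Mondays, 35, 28, 28, 35 days apart.
Specifically, the 1st Monday of each month.
1st Monday of October 2022: October 3, 2022.
November 2022 — 1st Monday is November 7, 2022.
1st Monday of December 2022: December 5, 2022.

December 5, 2022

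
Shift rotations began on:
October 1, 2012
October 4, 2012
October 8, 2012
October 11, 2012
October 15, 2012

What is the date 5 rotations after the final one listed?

November 1, 2012

The gap pattern 3, 4, 3, 4 repeats every 2 events.
These are the Mondays and Thursdays of each week.
Next Thursday: October 18, 2012.
The following Monday is October 22, 2012.
The following Thursday is October 25, 2012.
The following Monday is October 29, 2012.
Next Thursday: November 1, 2012.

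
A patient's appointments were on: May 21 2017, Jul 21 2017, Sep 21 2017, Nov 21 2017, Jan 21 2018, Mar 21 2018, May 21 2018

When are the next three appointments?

Jul 21 2018, Sep 21 2018, Nov 21 2018

The day-of-month is always 21 (61, 62, 61, 61, 59, 61 days between events).
So this recurs on the 21st of every 2 months.
July 2018: Jul 21 2018.
September 2018: Sep 21 2018.
Next: November 2018 → Nov 21 2018.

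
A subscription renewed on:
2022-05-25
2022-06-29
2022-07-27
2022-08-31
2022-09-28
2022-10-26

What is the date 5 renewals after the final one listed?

All Wednesdays; the gaps (35, 28, 35, 28, 28) vary with month length.
This is the last Wednesday of each month.
Last Wednesday of November 2022: 2022-11-30.
December 2022 ends with Wednesday 2022-12-28.
Last Wednesday of January 2023: 2023-01-25.
Last Wednesday of February 2023: 2023-02-22.
Last Wednesday of March 2023: 2023-03-29.

2023-03-29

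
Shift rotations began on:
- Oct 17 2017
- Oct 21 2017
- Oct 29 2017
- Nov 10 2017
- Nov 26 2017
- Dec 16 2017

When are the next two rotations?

Jan 9 2018, Feb 6 2018

The spacing grows by 4 each time: 4, 8, 12, 16, 20 days.
Next gap: 24 days. Dec 16 2017 + 24 days = Jan 9 2018.
Next gap: 28 days. Jan 9 2018 + 28 days = Feb 6 2018.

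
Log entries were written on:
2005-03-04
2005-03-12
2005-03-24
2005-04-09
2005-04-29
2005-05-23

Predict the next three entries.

2005-06-20, 2005-07-22, 2005-08-27

The spacing grows by 4 each time: 8, 12, 16, 20, 24 days.
Next gap: 28 days. 2005-05-23 + 28 days = 2005-06-20.
Next gap: 32 days. 2005-06-20 + 32 days = 2005-07-22.
Next gap: 36 days. 2005-07-22 + 36 days = 2005-08-27.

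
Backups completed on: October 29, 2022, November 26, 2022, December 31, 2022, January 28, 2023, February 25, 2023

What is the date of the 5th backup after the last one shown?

Every date is a Saturday; gaps 28, 35, 28, 28 days.
Each is the last Saturday of its month (at least one falls on the 29th or later, ruling out '4th Saturday').
March 2023 ends with Saturday March 25, 2023.
April 2023 ends with Saturday April 29, 2023.
Last Saturday of May 2023: May 27, 2023.
June 2023 ends with Saturday June 24, 2023.
Last Saturday of July 2023: July 29, 2023.

July 29, 2023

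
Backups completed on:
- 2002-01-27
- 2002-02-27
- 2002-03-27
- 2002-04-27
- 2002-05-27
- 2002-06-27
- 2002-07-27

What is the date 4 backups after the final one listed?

The day-of-month is always 27 (31, 28, 31, 30, 31, 30 days between events).
So this recurs on the 27th of each month.
August 2002: 2002-08-27.
Next: September 2002 → 2002-09-27.
October 2002: 2002-10-27.
Next: November 2002 → 2002-11-27.

2002-11-27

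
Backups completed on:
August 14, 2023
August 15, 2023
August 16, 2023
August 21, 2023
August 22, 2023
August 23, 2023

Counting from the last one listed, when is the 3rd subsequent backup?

Gaps: 1, 1, 5, 1, 1 days — not constant, but cyclic with period 3.
The events fall on every Monday, Tuesday and Wednesday.
The following Monday is August 28, 2023.
The following Tuesday is August 29, 2023.
The following Wednesday is August 30, 2023.

August 30, 2023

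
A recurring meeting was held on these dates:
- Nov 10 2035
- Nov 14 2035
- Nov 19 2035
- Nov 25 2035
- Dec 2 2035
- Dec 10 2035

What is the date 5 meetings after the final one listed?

Intervals are 4, 5, 6, 7, 8 days — an arithmetic progression with common difference 1.
Next gap: 9 days. Dec 10 2035 + 9 days = Dec 19 2035.
Next gap: 10 days. Dec 19 2035 + 10 days = Dec 29 2035.
Next gap: 11 days. Dec 29 2035 + 11 days = Jan 9 2036.
Next gap: 12 days. Jan 9 2036 + 12 days = Jan 21 2036.
Next gap: 13 days. Jan 21 2036 + 13 days = Feb 3 2036.

Feb 3 2036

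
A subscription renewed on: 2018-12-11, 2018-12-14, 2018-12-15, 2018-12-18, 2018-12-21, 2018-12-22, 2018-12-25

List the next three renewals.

2018-12-28, 2018-12-29, 2019-01-01

Every event lands on a Tuesday or Friday or Saturday (gaps cycle 3, 1, 3, 3, 1, 3).
So the schedule is: every Tuesday, Friday and Saturday.
Next Friday: 2018-12-28.
The following Saturday is 2018-12-29.
Next Tuesday: 2019-01-01.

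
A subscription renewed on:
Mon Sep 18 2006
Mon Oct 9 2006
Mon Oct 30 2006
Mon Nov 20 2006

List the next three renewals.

Mon Dec 11 2006, Mon Jan 1 2007, Mon Jan 22 2007

Gaps between consecutive events: 21, 21, 21 days — a constant 21-day interval.
Mon Nov 20 2006 + 21 days = Mon Dec 11 2006.
Mon Dec 11 2006 + 21 days = Mon Jan 1 2007.
Mon Jan 1 2007 + 21 days = Mon Jan 22 2007.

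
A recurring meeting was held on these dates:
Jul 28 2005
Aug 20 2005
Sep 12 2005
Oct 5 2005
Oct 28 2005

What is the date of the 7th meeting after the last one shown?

The spacing is 23, 23, 23, 23 days — always 23 days.
Oct 28 2005 + 23 days = Nov 20 2005.
Nov 20 2005 + 23 days = Dec 13 2005.
Dec 13 2005 + 23 days = Jan 5 2006.
Jan 5 2006 + 23 days = Jan 28 2006.
Jan 28 2006 + 23 days = Feb 20 2006.
Feb 20 2006 + 23 days = Mar 15 2006.
Mar 15 2006 + 23 days = Apr 7 2006.

Apr 7 2006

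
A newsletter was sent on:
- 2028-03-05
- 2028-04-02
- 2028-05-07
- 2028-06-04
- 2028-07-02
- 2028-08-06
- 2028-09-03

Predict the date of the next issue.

All dates are Sundays, 28, 35, 28, 28, 35, 28 days apart.
Specifically, the 1st Sunday of each month.
1st Sunday of October 2028: 2028-10-01.

2028-10-01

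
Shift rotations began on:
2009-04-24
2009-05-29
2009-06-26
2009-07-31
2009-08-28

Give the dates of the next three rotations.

2009-09-25, 2009-10-30, 2009-11-27

Every date is a Friday; gaps 35, 28, 35, 28 days.
Each is the last Friday of its month (at least one falls on the 29th or later, ruling out '4th Friday').
Last Friday of September 2009: 2009-09-25.
Last Friday of October 2009: 2009-10-30.
Last Friday of November 2009: 2009-11-27.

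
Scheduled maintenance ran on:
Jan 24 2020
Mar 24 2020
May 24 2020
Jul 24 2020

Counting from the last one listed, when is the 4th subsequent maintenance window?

The day-of-month is always 24 (60, 61, 61 days between events).
So this recurs on the 24th of every 2 months.
Next: September 2020 → Sep 24 2020.
Next: November 2020 → Nov 24 2020.
Next: January 2021 → Jan 24 2021.
March 2021: Mar 24 2021.

Mar 24 2021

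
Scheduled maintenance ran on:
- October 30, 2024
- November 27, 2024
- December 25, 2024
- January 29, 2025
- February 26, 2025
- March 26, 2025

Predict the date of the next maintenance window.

These are Wednesdays with 28, 28, 35, 28, 28-day gaps.
Each is the final Wednesday of its month — October 30, 2024 is past the 28th, so '4th Wednesday' doesn't fit.
Last Wednesday of April 2025: April 30, 2025.

April 30, 2025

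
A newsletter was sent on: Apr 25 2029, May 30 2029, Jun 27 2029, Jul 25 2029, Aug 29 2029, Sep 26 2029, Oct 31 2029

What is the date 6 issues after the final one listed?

Every date is a Wednesday; gaps 35, 28, 28, 35, 28, 35 days.
Each is the last Wednesday of its month (at least one falls on the 29th or later, ruling out '4th Wednesday').
Last Wednesday of November 2029: Nov 28 2029.
December 2029 ends with Wednesday Dec 26 2029.
Last Wednesday of January 2030: Jan 30 2030.
February 2030 ends with Wednesday Feb 27 2030.
March 2030 ends with Wednesday Mar 27 2030.
Last Wednesday of April 2030: Apr 24 2030.

Apr 24 2030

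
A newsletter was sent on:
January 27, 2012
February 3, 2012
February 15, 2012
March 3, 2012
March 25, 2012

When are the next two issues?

April 21, 2012; May 23, 2012

Gaps: 7, 12, 17, 22 days — each gap is 5 larger than the previous one.
Next gap: 27 days. March 25, 2012 + 27 days = April 21, 2012.
Next gap: 32 days. April 21, 2012 + 32 days = May 23, 2012.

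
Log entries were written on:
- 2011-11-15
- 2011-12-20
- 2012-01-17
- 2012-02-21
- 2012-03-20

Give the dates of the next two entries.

All dates are Tuesdays, 35, 28, 35, 28 days apart.
Specifically, the 3rd Tuesday of each month.
April 2012 — 3rd Tuesday is 2012-04-17.
May 2012 — 3rd Tuesday is 2012-05-15.

2012-04-17, 2012-05-15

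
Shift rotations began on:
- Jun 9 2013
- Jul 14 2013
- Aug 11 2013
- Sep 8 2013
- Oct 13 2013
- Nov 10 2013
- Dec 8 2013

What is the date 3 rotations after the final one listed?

Gaps: 35, 28, 28, 35, 28, 28 days — a mix of 28 and 35. Every date is a Sunday.
Each is the 2nd Sunday of its month.
2nd Sunday of January 2014: Jan 12 2014.
2nd Sunday of February 2014: Feb 9 2014.
2nd Sunday of March 2014: Mar 9 2014.

Mar 9 2014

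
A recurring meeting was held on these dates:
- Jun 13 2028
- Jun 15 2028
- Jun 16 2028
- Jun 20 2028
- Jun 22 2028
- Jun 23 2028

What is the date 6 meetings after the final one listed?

Jul 7 2028

Gaps: 2, 1, 4, 2, 1 days — not constant, but cyclic with period 3.
The events fall on every Tuesday, Thursday and Friday.
Next Tuesday: Jun 27 2028.
Next Thursday: Jun 29 2028.
The following Friday is Jun 30 2028.
Next Tuesday: Jul 4 2028.
The following Thursday is Jul 6 2028.
Next Friday: Jul 7 2028.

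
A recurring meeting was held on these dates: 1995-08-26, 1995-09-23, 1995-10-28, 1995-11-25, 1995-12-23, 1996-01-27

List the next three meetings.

All dates are Saturdays, 28, 35, 28, 28, 35 days apart.
Specifically, the 4th Saturday of each month.
February 1996 — 4th Saturday is 1996-02-24.
4th Saturday of March 1996: 1996-03-23.
4th Saturday of April 1996: 1996-04-27.

1996-02-24, 1996-03-23, 1996-04-27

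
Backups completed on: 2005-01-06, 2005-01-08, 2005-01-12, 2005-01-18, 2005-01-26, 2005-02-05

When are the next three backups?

Gaps: 2, 4, 6, 8, 10 days — each gap is 2 larger than the previous one.
Next gap: 12 days. 2005-02-05 + 12 days = 2005-02-17.
Next gap: 14 days. 2005-02-17 + 14 days = 2005-03-03.
Next gap: 16 days. 2005-03-03 + 16 days = 2005-03-19.

2005-02-17, 2005-03-03, 2005-03-19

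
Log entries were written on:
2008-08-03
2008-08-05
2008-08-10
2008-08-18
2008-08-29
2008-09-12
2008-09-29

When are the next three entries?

Gaps: 2, 5, 8, 11, 14, 17 days — each gap is 3 larger than the previous one.
Next gap: 20 days. 2008-09-29 + 20 days = 2008-10-19.
Next gap: 23 days. 2008-10-19 + 23 days = 2008-11-11.
Next gap: 26 days. 2008-11-11 + 26 days = 2008-12-07.

2008-10-19, 2008-11-11, 2008-12-07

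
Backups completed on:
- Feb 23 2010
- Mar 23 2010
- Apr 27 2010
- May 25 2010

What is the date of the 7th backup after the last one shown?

Gaps: 28, 35, 28 days — a mix of 28 and 35. Every date is a Tuesday.
Each is the 4th Tuesday of its month.
4th Tuesday of June 2010: Jun 22 2010.
4th Tuesday of July 2010: Jul 27 2010.
August 2010 — 4th Tuesday is Aug 24 2010.
September 2010 — 4th Tuesday is Sep 28 2010.
October 2010 — 4th Tuesday is Oct 26 2010.
November 2010 — 4th Tuesday is Nov 23 2010.
December 2010 — 4th Tuesday is Dec 28 2010.

Dec 28 2010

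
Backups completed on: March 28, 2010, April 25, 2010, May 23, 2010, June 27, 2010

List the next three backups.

All dates are Sundays, 28, 28, 35 days apart.
Specifically, the 4th Sunday of each month.
4th Sunday of July 2010: July 25, 2010.
4th Sunday of August 2010: August 22, 2010.
4th Sunday of September 2010: September 26, 2010.

July 25, 2010; August 22, 2010; September 26, 2010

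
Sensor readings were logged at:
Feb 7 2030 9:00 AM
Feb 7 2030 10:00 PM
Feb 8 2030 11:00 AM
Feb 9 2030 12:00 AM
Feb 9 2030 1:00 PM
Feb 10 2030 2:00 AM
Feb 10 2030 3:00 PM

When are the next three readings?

Feb 11 2030 4:00 AM, Feb 11 2030 5:00 PM, Feb 12 2030 6:00 AM

Spacing: 13, 13, 13, 13, 13, 13 h — constant 13 h.
Feb 10 2030 3:00 PM + 13 h = Feb 11 2030 4:00 AM.
Feb 11 2030 4:00 AM + 13 h = Feb 11 2030 5:00 PM.
Feb 11 2030 5:00 PM + 13 h = Feb 12 2030 6:00 AM.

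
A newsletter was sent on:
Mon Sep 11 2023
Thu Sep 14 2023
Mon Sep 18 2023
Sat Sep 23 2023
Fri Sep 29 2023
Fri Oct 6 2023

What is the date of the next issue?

Gaps: 3, 4, 5, 6, 7 days — each gap is 1 larger than the previous one.
Next gap: 8 days. Fri Oct 6 2023 + 8 days = Sat Oct 14 2023.

Sat Oct 14 2023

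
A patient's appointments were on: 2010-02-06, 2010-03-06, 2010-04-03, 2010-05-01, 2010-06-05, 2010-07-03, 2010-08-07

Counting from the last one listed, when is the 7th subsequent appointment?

Gaps: 28, 28, 28, 35, 28, 35 days — a mix of 28 and 35. Every date is a Saturday.
Each is the 1st Saturday of its month.
1st Saturday of September 2010: 2010-09-04.
1st Saturday of October 2010: 2010-10-02.
1st Saturday of November 2010: 2010-11-06.
December 2010 — 1st Saturday is 2010-12-04.
January 2011 — 1st Saturday is 2011-01-01.
February 2011 — 1st Saturday is 2011-02-05.
1st Saturday of March 2011: 2011-03-05.

2011-03-05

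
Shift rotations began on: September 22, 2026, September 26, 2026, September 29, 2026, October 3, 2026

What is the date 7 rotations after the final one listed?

The gap pattern 4, 3, 4 repeats every 2 events.
These are the Tuesdays and Saturdays of each week.
Next Tuesday: October 6, 2026.
Next Saturday: October 10, 2026.
Next Tuesday: October 13, 2026.
Next Saturday: October 17, 2026.
The following Tuesday is October 20, 2026.
The following Saturday is October 24, 2026.
The following Tuesday is October 27, 2026.

October 27, 2026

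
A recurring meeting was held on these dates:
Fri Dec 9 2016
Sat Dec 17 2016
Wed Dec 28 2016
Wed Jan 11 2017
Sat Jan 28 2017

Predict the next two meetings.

Fri Feb 17 2017, Sun Mar 12 2017

Gaps: 8, 11, 14, 17 days — each gap is 3 larger than the previous one.
Next gap: 20 days. Sat Jan 28 2017 + 20 days = Fri Feb 17 2017.
Next gap: 23 days. Fri Feb 17 2017 + 23 days = Sun Mar 12 2017.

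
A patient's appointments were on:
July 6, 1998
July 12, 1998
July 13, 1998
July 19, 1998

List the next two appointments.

July 20, 1998; July 26, 1998

Every event lands on a Monday or Sunday (gaps cycle 6, 1, 6).
So the schedule is: every Monday and Sunday.
Next Monday: July 20, 1998.
The following Sunday is July 26, 1998.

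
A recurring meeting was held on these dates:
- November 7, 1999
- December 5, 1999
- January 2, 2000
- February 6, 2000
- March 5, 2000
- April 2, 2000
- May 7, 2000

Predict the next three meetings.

June 4, 2000; July 2, 2000; August 6, 2000

Gaps: 28, 28, 35, 28, 28, 35 days — a mix of 28 and 35. Every date is a Sunday.
Each is the 1st Sunday of its month.
June 2000 — 1st Sunday is June 4, 2000.
1st Sunday of July 2000: July 2, 2000.
August 2000 — 1st Sunday is August 6, 2000.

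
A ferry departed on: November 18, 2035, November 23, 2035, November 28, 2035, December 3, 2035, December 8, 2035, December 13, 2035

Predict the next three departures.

December 18, 2035; December 23, 2035; December 28, 2035

Every event comes 5 days after the last (5, 5, 5, 5, 5).
December 13, 2035 + 5 days = December 18, 2035.
December 18, 2035 + 5 days = December 23, 2035.
December 23, 2035 + 5 days = December 28, 2035.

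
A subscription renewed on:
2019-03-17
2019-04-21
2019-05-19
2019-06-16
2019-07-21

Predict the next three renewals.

Gaps: 35, 28, 28, 35 days — a mix of 28 and 35. Every date is a Sunday.
Each is the 3rd Sunday of its month.
3rd Sunday of August 2019: 2019-08-18.
September 2019 — 3rd Sunday is 2019-09-15.
3rd Sunday of October 2019: 2019-10-20.

2019-08-18, 2019-09-15, 2019-10-20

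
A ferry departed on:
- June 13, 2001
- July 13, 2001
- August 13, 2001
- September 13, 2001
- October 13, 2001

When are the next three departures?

Gaps: 30, 31, 31, 30 days — not constant. Every event is on the 13th of the month.
Pattern: the 13th of each month.
November 2001: November 13, 2001.
December 2001: December 13, 2001.
Next: January 2002 → January 13, 2002.

November 13, 2001; December 13, 2001; January 13, 2002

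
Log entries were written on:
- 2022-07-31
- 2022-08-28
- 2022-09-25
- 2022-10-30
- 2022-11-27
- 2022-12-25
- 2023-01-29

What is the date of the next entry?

All Sundays; the gaps (28, 28, 35, 28, 28, 35) vary with month length.
This is the last Sunday of each month.
February 2023 ends with Sunday 2023-02-26.

2023-02-26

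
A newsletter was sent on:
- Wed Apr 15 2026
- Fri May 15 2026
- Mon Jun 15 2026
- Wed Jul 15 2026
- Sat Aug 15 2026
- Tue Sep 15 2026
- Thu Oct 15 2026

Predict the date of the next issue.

Sun Nov 15 2026

Each date is the 15th; the gaps (30, 31, 30, 31, 31, 30) track the month lengths.
The rule is the 15th of each month.
November 2026: Sun Nov 15 2026.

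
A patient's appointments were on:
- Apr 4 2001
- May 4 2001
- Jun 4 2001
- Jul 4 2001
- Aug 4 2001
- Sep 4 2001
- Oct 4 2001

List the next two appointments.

Each date is the 4th; the gaps (30, 31, 30, 31, 31, 30) track the month lengths.
The rule is the 4th of each month.
Next: November 2001 → Nov 4 2001.
December 2001: Dec 4 2001.

Nov 4 2001, Dec 4 2001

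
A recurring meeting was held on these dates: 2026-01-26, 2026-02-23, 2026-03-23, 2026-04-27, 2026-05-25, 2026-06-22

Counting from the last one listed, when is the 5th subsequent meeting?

2026-11-23

Gaps: 28, 28, 35, 28, 28 days — a mix of 28 and 35. Every date is a Monday.
Each is the 4th Monday of its month.
July 2026 — 4th Monday is 2026-07-27.
August 2026 — 4th Monday is 2026-08-24.
September 2026 — 4th Monday is 2026-09-28.
October 2026 — 4th Monday is 2026-10-26.
4th Monday of November 2026: 2026-11-23.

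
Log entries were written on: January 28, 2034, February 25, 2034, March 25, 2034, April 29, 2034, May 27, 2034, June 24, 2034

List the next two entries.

July 29, 2034; August 26, 2034

Every date is a Saturday; gaps 28, 28, 35, 28, 28 days.
Each is the last Saturday of its month (at least one falls on the 29th or later, ruling out '4th Saturday').
July 2034 ends with Saturday July 29, 2034.
August 2034 ends with Saturday August 26, 2034.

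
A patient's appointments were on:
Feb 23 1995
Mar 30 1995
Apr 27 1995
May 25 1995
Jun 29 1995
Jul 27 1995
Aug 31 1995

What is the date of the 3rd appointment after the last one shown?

Nov 30 1995

All Thursdays; the gaps (35, 28, 28, 35, 28, 35) vary with month length.
This is the last Thursday of each month.
September 1995 ends with Thursday Sep 28 1995.
Last Thursday of October 1995: Oct 26 1995.
Last Thursday of November 1995: Nov 30 1995.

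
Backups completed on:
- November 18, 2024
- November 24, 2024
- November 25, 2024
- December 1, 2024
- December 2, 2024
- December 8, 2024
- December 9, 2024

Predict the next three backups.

The gap pattern 6, 1, 6, 1, 6, 1 repeats every 2 events.
These are the Mondays and Sundays of each week.
Next Sunday: December 15, 2024.
Next Monday: December 16, 2024.
The following Sunday is December 22, 2024.

December 15, 2024; December 16, 2024; December 22, 2024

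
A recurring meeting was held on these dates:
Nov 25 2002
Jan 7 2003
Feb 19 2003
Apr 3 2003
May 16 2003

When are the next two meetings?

Jun 28 2003, Aug 10 2003

The spacing is 43, 43, 43, 43 days — always 43 days.
May 16 2003 + 43 days = Jun 28 2003.
Jun 28 2003 + 43 days = Aug 10 2003.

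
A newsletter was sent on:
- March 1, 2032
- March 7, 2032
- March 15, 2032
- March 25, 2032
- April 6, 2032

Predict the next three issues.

April 20, 2032; May 6, 2032; May 24, 2032

The spacing grows by 2 each time: 6, 8, 10, 12 days.
Next gap: 14 days. April 6, 2032 + 14 days = April 20, 2032.
Next gap: 16 days. April 20, 2032 + 16 days = May 6, 2032.
Next gap: 18 days. May 6, 2032 + 18 days = May 24, 2032.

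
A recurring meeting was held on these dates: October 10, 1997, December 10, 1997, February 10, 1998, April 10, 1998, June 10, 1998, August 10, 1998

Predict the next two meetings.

The day-of-month is always 10 (61, 62, 59, 61, 61 days between events).
So this recurs on the 10th of every 2 months.
October 1998: October 10, 1998.
December 1998: December 10, 1998.

October 10, 1998; December 10, 1998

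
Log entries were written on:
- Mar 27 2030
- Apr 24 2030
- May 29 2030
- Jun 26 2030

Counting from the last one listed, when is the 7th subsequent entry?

Every date is a Wednesday; gaps 28, 35, 28 days.
Each is the last Wednesday of its month (at least one falls on the 29th or later, ruling out '4th Wednesday').
Last Wednesday of July 2030: Jul 31 2030.
August 2030 ends with Wednesday Aug 28 2030.
Last Wednesday of September 2030: Sep 25 2030.
Last Wednesday of October 2030: Oct 30 2030.
Last Wednesday of November 2030: Nov 27 2030.
December 2030 ends with Wednesday Dec 25 2030.
January 2031 ends with Wednesday Jan 29 2031.

Jan 29 2031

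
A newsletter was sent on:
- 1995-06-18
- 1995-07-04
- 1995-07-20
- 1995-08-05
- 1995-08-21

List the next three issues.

1995-09-06, 1995-09-22, 1995-10-08

Gaps between consecutive events: 16, 16, 16, 16 days — a constant 16-day interval.
1995-08-21 + 16 days = 1995-09-06.
1995-09-06 + 16 days = 1995-09-22.
1995-09-22 + 16 days = 1995-10-08.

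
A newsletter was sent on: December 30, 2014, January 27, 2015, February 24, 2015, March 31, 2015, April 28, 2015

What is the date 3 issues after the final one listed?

These are Tuesdays with 28, 28, 35, 28-day gaps.
Each is the final Tuesday of its month — December 30, 2014 is past the 28th, so '4th Tuesday' doesn't fit.
Last Tuesday of May 2015: May 26, 2015.
Last Tuesday of June 2015: June 30, 2015.
Last Tuesday of July 2015: July 28, 2015.

July 28, 2015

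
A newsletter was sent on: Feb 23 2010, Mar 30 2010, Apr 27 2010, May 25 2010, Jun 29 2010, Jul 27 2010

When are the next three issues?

These are Tuesdays with 35, 28, 28, 35, 28-day gaps.
Each is the final Tuesday of its month — Mar 30 2010 is past the 28th, so '4th Tuesday' doesn't fit.
Last Tuesday of August 2010: Aug 31 2010.
Last Tuesday of September 2010: Sep 28 2010.
October 2010 ends with Tuesday Oct 26 2010.

Aug 31 2010, Sep 28 2010, Oct 26 2010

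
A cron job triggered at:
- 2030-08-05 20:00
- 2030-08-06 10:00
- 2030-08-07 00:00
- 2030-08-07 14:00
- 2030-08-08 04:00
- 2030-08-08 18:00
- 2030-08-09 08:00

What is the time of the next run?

2030-08-09 22:00

Gaps: 14, 14, 14, 14, 14, 14 hours — each event is 14 hours after the previous one.
2030-08-09 08:00 + 14 h = 2030-08-09 22:00.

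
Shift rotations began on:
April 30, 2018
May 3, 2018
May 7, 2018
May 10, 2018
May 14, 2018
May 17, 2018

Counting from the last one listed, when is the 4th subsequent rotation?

May 31, 2018

The gap pattern 3, 4, 3, 4, 3 repeats every 2 events.
These are the Mondays and Thursdays of each week.
Next Monday: May 21, 2018.
Next Thursday: May 24, 2018.
Next Monday: May 28, 2018.
The following Thursday is May 31, 2018.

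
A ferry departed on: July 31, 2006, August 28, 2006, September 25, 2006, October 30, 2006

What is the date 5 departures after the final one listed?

All Mondays; the gaps (28, 28, 35) vary with month length.
This is the last Monday of each month.
Last Monday of November 2006: November 27, 2006.
Last Monday of December 2006: December 25, 2006.
Last Monday of January 2007: January 29, 2007.
Last Monday of February 2007: February 26, 2007.
Last Monday of March 2007: March 26, 2007.

March 26, 2007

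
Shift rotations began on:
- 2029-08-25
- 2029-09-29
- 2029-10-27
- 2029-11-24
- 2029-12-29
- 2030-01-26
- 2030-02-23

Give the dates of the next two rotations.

2030-03-30, 2030-04-27

All Saturdays; the gaps (35, 28, 28, 35, 28, 28) vary with month length.
This is the last Saturday of each month.
Last Saturday of March 2030: 2030-03-30.
Last Saturday of April 2030: 2030-04-27.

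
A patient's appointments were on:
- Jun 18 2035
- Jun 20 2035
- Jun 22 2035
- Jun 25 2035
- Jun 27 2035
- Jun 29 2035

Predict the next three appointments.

The gap pattern 2, 2, 3, 2, 2 repeats every 3 events.
These are the Mondays, Wednesdays and Fridays of each week.
The following Monday is Jul 2 2035.
Next Wednesday: Jul 4 2035.
The following Friday is Jul 6 2035.

Jul 2 2035, Jul 4 2035, Jul 6 2035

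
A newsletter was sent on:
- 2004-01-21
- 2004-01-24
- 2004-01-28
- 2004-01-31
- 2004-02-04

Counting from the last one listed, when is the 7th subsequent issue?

2004-02-28

The gap pattern 3, 4, 3, 4 repeats every 2 events.
These are the Wednesdays and Saturdays of each week.
The following Saturday is 2004-02-07.
Next Wednesday: 2004-02-11.
The following Saturday is 2004-02-14.
The following Wednesday is 2004-02-18.
The following Saturday is 2004-02-21.
Next Wednesday: 2004-02-25.
Next Saturday: 2004-02-28.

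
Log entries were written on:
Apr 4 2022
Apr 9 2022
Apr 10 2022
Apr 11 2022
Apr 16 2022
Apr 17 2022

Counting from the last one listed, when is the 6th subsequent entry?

May 1 2022

Every event lands on a Monday or Saturday or Sunday (gaps cycle 5, 1, 1, 5, 1).
So the schedule is: every Monday, Saturday and Sunday.
The following Monday is Apr 18 2022.
The following Saturday is Apr 23 2022.
Next Sunday: Apr 24 2022.
Next Monday: Apr 25 2022.
Next Saturday: Apr 30 2022.
Next Sunday: May 1 2022.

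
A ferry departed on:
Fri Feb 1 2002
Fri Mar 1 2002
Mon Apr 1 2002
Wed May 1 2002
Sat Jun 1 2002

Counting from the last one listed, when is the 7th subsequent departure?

Each date is the 1st; the gaps (28, 31, 30, 31) track the month lengths.
The rule is the 1st of each month.
Next: July 2002 → Mon Jul 1 2002.
Next: August 2002 → Thu Aug 1 2002.
September 2002: Sun Sep 1 2002.
October 2002: Tue Oct 1 2002.
Next: November 2002 → Fri Nov 1 2002.
Next: December 2002 → Sun Dec 1 2002.
January 2003: Wed Jan 1 2003.

Wed Jan 1 2003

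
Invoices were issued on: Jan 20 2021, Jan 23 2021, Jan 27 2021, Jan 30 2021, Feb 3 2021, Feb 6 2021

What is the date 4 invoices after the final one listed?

Gaps: 3, 4, 3, 4, 3 days — not constant, but cyclic with period 2.
The events fall on every Wednesday and Saturday.
Next Wednesday: Feb 10 2021.
The following Saturday is Feb 13 2021.
Next Wednesday: Feb 17 2021.
The following Saturday is Feb 20 2021.

Feb 20 2021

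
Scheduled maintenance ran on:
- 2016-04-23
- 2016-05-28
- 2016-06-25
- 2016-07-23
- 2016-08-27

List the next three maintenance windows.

2016-09-24, 2016-10-22, 2016-11-26

All dates are Saturdays, 35, 28, 28, 35 days apart.
Specifically, the 4th Saturday of each month.
4th Saturday of September 2016: 2016-09-24.
4th Saturday of October 2016: 2016-10-22.
November 2016 — 4th Saturday is 2016-11-26.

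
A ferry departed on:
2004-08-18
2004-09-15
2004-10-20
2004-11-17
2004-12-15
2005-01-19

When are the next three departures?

Gaps: 28, 35, 28, 28, 35 days — a mix of 28 and 35. Every date is a Wednesday.
Each is the 3rd Wednesday of its month.
February 2005 — 3rd Wednesday is 2005-02-16.
3rd Wednesday of March 2005: 2005-03-16.
April 2005 — 3rd Wednesday is 2005-04-20.

2005-02-16, 2005-03-16, 2005-04-20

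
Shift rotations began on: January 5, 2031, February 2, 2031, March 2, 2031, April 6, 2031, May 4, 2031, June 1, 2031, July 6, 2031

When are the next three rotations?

Gaps: 28, 28, 35, 28, 28, 35 days — a mix of 28 and 35. Every date is a Sunday.
Each is the 1st Sunday of its month.
August 2031 — 1st Sunday is August 3, 2031.
1st Sunday of September 2031: September 7, 2031.
October 2031 — 1st Sunday is October 5, 2031.

August 3, 2031; September 7, 2031; October 5, 2031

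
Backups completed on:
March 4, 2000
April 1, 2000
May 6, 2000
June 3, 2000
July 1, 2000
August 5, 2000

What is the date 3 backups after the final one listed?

Gaps: 28, 35, 28, 28, 35 days — a mix of 28 and 35. Every date is a Saturday.
Each is the 1st Saturday of its month.
1st Saturday of September 2000: September 2, 2000.
1st Saturday of October 2000: October 7, 2000.
1st Saturday of November 2000: November 4, 2000.

November 4, 2000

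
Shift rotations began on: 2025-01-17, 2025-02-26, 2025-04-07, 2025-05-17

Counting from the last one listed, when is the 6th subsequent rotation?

2026-01-12

The spacing is 40, 40, 40 days — always 40 days.
2025-05-17 + 40 days = 2025-06-26.
2025-06-26 + 40 days = 2025-08-05.
2025-08-05 + 40 days = 2025-09-14.
2025-09-14 + 40 days = 2025-10-24.
2025-10-24 + 40 days = 2025-12-03.
2025-12-03 + 40 days = 2026-01-12.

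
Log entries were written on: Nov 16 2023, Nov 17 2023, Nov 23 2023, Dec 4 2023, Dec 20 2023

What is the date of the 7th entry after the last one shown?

Aug 28 2024

Intervals are 1, 6, 11, 16 days — an arithmetic progression with common difference 5.
Next gap: 21 days. Dec 20 2023 + 21 days = Jan 10 2024.
Next gap: 26 days. Jan 10 2024 + 26 days = Feb 5 2024.
Next gap: 31 days. Feb 5 2024 + 31 days = Mar 7 2024.
Next gap: 36 days. Mar 7 2024 + 36 days = Apr 12 2024.
Next gap: 41 days. Apr 12 2024 + 41 days = May 23 2024.
Next gap: 46 days. May 23 2024 + 46 days = Jul 8 2024.
Next gap: 51 days. Jul 8 2024 + 51 days = Aug 28 2024.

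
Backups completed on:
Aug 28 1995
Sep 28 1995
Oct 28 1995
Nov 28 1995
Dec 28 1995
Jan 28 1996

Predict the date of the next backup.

Each date is the 28th; the gaps (31, 30, 31, 30, 31) track the month lengths.
The rule is the 28th of each month.
Next: February 1996 → Feb 28 1996.

Feb 28 1996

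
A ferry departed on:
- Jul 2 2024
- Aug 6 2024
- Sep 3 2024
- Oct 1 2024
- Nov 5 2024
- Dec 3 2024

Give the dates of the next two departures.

Jan 7 2025, Feb 4 2025

Gaps: 35, 28, 28, 35, 28 days — a mix of 28 and 35. Every date is a Tuesday.
Each is the 1st Tuesday of its month.
1st Tuesday of January 2025: Jan 7 2025.
1st Tuesday of February 2025: Feb 4 2025.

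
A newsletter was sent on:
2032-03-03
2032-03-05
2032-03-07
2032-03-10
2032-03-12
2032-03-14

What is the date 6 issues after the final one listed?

The gap pattern 2, 2, 3, 2, 2 repeats every 3 events.
These are the Wednesdays, Fridays and Sundays of each week.
The following Wednesday is 2032-03-17.
The following Friday is 2032-03-19.
Next Sunday: 2032-03-21.
The following Wednesday is 2032-03-24.
Next Friday: 2032-03-26.
The following Sunday is 2032-03-28.

2032-03-28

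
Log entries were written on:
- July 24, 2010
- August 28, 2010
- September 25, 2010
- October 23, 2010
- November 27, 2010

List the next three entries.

December 25, 2010; January 22, 2011; February 26, 2011

All dates are Saturdays, 35, 28, 28, 35 days apart.
Specifically, the 4th Saturday of each month.
4th Saturday of December 2010: December 25, 2010.
January 2011 — 4th Saturday is January 22, 2011.
4th Saturday of February 2011: February 26, 2011.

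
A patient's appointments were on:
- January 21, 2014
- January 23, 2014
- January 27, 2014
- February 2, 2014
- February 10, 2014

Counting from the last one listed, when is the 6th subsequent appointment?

The spacing grows by 2 each time: 2, 4, 6, 8 days.
Next gap: 10 days. February 10, 2014 + 10 days = February 20, 2014.
Next gap: 12 days. February 20, 2014 + 12 days = March 4, 2014.
Next gap: 14 days. March 4, 2014 + 14 days = March 18, 2014.
Next gap: 16 days. March 18, 2014 + 16 days = April 3, 2014.
Next gap: 18 days. April 3, 2014 + 18 days = April 21, 2014.
Next gap: 20 days. April 21, 2014 + 20 days = May 11, 2014.

May 11, 2014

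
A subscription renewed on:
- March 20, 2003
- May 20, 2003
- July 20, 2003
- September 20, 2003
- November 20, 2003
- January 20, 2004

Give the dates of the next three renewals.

The day-of-month is always 20 (61, 61, 62, 61, 61 days between events).
So this recurs on the 20th of every 2 months.
Next: March 2004 → March 20, 2004.
May 2004: May 20, 2004.
July 2004: July 20, 2004.

March 20, 2004; May 20, 2004; July 20, 2004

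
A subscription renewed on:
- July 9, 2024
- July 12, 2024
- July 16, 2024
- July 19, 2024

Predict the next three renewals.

July 23, 2024; July 26, 2024; July 30, 2024

Gaps: 3, 4, 3 days — not constant, but cyclic with period 2.
The events fall on every Tuesday and Friday.
The following Tuesday is July 23, 2024.
The following Friday is July 26, 2024.
The following Tuesday is July 30, 2024.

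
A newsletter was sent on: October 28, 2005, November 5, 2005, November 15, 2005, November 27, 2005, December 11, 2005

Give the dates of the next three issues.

The spacing grows by 2 each time: 8, 10, 12, 14 days.
Next gap: 16 days. December 11, 2005 + 16 days = December 27, 2005.
Next gap: 18 days. December 27, 2005 + 18 days = January 14, 2006.
Next gap: 20 days. January 14, 2006 + 20 days = February 3, 2006.

December 27, 2005; January 14, 2006; February 3, 2006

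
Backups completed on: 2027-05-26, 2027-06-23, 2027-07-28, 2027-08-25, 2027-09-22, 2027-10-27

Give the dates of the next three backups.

2027-11-24, 2027-12-22, 2028-01-26

All dates are Wednesdays, 28, 35, 28, 28, 35 days apart.
Specifically, the 4th Wednesday of each month.
November 2027 — 4th Wednesday is 2027-11-24.
4th Wednesday of December 2027: 2027-12-22.
4th Wednesday of January 2028: 2028-01-26.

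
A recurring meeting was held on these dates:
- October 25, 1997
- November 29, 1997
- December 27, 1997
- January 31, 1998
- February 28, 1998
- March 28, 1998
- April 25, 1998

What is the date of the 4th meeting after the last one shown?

August 29, 1998

These are Saturdays with 35, 28, 35, 28, 28, 28-day gaps.
Each is the final Saturday of its month — November 29, 1997 is past the 28th, so '4th Saturday' doesn't fit.
May 1998 ends with Saturday May 30, 1998.
Last Saturday of June 1998: June 27, 1998.
Last Saturday of July 1998: July 25, 1998.
August 1998 ends with Saturday August 29, 1998.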